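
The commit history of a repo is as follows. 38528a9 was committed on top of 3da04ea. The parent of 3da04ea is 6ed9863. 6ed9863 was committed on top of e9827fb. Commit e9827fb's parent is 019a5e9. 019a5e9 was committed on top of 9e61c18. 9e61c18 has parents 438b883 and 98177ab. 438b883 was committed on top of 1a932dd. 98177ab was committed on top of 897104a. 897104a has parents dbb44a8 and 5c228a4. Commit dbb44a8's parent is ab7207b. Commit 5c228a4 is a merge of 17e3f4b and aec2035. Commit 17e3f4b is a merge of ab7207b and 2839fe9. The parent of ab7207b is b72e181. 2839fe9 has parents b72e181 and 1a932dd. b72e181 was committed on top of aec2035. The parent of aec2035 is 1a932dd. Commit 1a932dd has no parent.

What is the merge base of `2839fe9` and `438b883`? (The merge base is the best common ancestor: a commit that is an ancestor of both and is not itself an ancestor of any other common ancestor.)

1a932dd

Ancestors of 2839fe9: {1a932dd, 2839fe9, aec2035, b72e181}.
Ancestors of 438b883: {1a932dd, 438b883}.
Common ancestors: {1a932dd}.
The only common ancestor is 1a932dd, so it is the merge base.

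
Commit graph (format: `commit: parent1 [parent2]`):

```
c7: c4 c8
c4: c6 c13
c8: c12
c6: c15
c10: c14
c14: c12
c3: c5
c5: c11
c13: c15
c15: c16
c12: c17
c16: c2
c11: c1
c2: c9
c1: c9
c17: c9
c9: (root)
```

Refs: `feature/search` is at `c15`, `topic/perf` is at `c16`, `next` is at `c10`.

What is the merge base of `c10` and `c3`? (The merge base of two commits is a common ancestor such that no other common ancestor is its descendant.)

c9

Ancestors of c10: {c10, c12, c14, c17, c9}.
Ancestors of c3: {c1, c11, c3, c5, c9}.
Common ancestors: {c9}.
The only common ancestor is c9, so it is the merge base.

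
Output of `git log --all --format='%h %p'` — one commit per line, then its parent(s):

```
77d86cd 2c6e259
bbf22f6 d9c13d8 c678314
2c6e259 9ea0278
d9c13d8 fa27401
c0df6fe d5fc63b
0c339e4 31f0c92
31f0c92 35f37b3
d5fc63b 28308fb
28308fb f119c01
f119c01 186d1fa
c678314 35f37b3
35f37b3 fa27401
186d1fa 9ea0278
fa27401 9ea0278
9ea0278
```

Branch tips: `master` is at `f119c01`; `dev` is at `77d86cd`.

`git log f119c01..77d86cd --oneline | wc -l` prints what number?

Reachable from 77d86cd: {2c6e259, 77d86cd, 9ea0278}.
Reachable from f119c01: {186d1fa, 9ea0278, f119c01}.
In 77d86cd's history but not f119c01's: {2c6e259, 77d86cd} — 2 commits.

2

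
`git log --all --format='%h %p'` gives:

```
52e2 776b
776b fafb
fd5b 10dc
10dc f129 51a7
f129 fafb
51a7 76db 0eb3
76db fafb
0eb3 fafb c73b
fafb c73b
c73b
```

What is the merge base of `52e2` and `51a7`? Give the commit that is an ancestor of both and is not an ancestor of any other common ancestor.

Ancestors of 52e2: {52e2, 776b, c73b, fafb}.
Ancestors of 51a7: {0eb3, 51a7, 76db, c73b, fafb}.
Common ancestors: {c73b, fafb}.
Among these, fafb is not an ancestor of any other common ancestor — it is the merge base.

fafb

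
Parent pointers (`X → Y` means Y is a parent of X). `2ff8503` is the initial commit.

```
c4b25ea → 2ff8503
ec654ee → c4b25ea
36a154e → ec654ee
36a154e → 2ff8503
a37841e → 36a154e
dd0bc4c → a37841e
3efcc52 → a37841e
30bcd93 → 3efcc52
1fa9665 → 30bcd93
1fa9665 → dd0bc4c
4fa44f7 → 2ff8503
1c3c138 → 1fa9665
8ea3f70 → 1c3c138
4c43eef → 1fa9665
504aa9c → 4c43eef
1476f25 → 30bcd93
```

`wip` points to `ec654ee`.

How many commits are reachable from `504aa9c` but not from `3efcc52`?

Reachable from 504aa9c: {1fa9665, 2ff8503, 30bcd93, 36a154e, 3efcc52, 4c43eef, 504aa9c, a37841e, c4b25ea, dd0bc4c, ec654ee}.
Reachable from 3efcc52: {2ff8503, 36a154e, 3efcc52, a37841e, c4b25ea, ec654ee}.
In 504aa9c's history but not 3efcc52's: {1fa9665, 30bcd93, 4c43eef, 504aa9c, dd0bc4c} — 5 commits.

5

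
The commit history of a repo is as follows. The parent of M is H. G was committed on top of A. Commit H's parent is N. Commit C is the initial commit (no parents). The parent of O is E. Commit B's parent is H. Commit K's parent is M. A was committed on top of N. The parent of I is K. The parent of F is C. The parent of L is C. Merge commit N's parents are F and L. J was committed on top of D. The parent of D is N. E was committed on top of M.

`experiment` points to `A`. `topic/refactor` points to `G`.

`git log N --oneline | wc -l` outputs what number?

Walking parent pointers from N: reachable set = {C, F, L, N}.
That is 4 commits.

4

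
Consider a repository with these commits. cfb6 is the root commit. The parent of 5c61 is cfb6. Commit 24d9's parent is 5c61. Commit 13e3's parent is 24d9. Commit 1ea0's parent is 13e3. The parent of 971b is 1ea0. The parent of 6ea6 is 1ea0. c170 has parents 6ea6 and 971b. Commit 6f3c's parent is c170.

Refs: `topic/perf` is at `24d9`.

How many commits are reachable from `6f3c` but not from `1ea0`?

4

Reachable from 6f3c: {13e3, 1ea0, 24d9, 5c61, 6ea6, 6f3c, 971b, c170, cfb6}.
Reachable from 1ea0: {13e3, 1ea0, 24d9, 5c61, cfb6}.
In 6f3c's history but not 1ea0's: {6ea6, 6f3c, 971b, c170} — 4 commits.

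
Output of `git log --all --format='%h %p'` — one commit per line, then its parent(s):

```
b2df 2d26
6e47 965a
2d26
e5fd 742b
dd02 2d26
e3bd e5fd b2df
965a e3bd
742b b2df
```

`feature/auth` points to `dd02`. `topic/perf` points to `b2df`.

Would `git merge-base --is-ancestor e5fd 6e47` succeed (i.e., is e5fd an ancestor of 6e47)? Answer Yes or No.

Yes

Ancestors of 6e47 (commits reachable by following parents): {2d26, 6e47, 742b, 965a, b2df, e3bd, e5fd}.
e5fd is in that set, so it is an ancestor of 6e47.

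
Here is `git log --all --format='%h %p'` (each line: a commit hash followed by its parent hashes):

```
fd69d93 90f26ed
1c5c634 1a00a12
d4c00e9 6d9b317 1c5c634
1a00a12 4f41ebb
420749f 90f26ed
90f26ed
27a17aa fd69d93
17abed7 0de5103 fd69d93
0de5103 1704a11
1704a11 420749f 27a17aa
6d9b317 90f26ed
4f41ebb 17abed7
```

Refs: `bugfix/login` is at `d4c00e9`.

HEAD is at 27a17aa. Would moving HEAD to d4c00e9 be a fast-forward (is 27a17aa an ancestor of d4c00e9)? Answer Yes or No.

Yes

A fast-forward from 27a17aa to d4c00e9 is possible iff 27a17aa is an ancestor of d4c00e9.
Ancestors of d4c00e9: {0de5103, 1704a11, 17abed7, 1a00a12, 1c5c634, 27a17aa, 420749f, 4f41ebb, 6d9b317, 90f26ed, d4c00e9, fd69d93}.
27a17aa is among them, so fast-forward is possible.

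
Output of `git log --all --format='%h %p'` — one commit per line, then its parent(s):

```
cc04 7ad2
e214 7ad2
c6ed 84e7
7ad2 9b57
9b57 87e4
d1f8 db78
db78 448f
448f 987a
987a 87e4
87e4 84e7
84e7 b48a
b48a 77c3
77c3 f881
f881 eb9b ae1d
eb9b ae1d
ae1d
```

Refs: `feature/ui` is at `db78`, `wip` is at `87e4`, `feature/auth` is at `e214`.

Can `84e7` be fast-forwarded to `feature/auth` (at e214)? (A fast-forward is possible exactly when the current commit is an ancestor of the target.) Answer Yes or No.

A fast-forward from 84e7 to e214 is possible iff 84e7 is an ancestor of e214.
Ancestors of e214: {77c3, 7ad2, 84e7, 87e4, 9b57, ae1d, b48a, e214, eb9b, f881}.
84e7 is among them, so fast-forward is possible.

Yes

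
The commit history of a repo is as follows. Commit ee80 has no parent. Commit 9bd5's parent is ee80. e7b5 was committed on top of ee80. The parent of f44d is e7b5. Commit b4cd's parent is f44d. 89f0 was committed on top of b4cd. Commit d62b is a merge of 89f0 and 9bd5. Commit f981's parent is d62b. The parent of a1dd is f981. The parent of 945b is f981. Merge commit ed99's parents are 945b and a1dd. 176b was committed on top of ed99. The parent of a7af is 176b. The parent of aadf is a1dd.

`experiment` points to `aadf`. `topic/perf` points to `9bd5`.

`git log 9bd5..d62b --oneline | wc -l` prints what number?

5

Reachable from d62b: {89f0, 9bd5, b4cd, d62b, e7b5, ee80, f44d}.
Reachable from 9bd5: {9bd5, ee80}.
In d62b's history but not 9bd5's: {89f0, b4cd, d62b, e7b5, f44d} — 5 commits.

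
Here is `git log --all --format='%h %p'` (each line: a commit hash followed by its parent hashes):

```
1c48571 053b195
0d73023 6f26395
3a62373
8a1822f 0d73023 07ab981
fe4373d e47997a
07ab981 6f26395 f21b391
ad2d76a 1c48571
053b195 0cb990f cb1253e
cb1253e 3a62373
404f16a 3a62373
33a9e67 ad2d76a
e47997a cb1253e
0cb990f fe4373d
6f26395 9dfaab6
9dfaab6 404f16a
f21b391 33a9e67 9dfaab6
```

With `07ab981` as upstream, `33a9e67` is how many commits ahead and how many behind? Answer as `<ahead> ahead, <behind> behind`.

Reachable from 33a9e67: {053b195, 0cb990f, 1c48571, 33a9e67, 3a62373, ad2d76a, cb1253e, e47997a, fe4373d}.
Reachable from 07ab981: {053b195, 07ab981, 0cb990f, 1c48571, 33a9e67, 3a62373, 404f16a, 6f26395, 9dfaab6, ad2d76a, cb1253e, e47997a, f21b391, fe4373d}.
Only in 33a9e67's history (ahead): {} — 0.
Only in 07ab981's history (behind): {07ab981, 404f16a, 6f26395, 9dfaab6, f21b391} — 5.

0 ahead, 5 behind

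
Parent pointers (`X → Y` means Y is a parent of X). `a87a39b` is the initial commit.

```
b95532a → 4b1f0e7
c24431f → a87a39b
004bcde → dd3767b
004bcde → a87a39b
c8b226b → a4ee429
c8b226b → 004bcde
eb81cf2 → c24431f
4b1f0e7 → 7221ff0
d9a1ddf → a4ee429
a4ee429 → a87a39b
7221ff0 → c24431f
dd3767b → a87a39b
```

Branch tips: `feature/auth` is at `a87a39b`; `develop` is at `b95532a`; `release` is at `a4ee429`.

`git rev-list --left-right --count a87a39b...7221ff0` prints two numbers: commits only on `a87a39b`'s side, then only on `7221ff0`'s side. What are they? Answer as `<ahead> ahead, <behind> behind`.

Reachable from a87a39b: {a87a39b}.
Reachable from 7221ff0: {7221ff0, a87a39b, c24431f}.
Only in a87a39b's history (ahead): {} — 0.
Only in 7221ff0's history (behind): {7221ff0, c24431f} — 2.

0 ahead, 2 behind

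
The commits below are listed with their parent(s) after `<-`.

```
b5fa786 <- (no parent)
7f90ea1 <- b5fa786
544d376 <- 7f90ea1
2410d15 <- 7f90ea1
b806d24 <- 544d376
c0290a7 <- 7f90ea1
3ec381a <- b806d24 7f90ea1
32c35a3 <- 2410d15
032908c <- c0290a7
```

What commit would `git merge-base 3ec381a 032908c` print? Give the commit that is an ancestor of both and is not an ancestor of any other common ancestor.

7f90ea1

Ancestors of 3ec381a: {3ec381a, 544d376, 7f90ea1, b5fa786, b806d24}.
Ancestors of 032908c: {032908c, 7f90ea1, b5fa786, c0290a7}.
Common ancestors: {7f90ea1, b5fa786}.
Among these, 7f90ea1 is not an ancestor of any other common ancestor — it is the merge base.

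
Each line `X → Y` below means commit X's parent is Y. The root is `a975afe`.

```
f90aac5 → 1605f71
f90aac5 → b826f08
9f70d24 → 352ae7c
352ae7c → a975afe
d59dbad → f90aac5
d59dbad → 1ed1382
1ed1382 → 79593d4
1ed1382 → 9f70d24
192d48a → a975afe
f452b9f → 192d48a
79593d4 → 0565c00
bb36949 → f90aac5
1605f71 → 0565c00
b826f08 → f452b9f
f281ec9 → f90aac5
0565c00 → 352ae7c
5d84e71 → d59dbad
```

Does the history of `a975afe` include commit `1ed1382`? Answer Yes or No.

Ancestors of a975afe: {a975afe}.
1ed1382 is not in that set, so it is not an ancestor of a975afe.

No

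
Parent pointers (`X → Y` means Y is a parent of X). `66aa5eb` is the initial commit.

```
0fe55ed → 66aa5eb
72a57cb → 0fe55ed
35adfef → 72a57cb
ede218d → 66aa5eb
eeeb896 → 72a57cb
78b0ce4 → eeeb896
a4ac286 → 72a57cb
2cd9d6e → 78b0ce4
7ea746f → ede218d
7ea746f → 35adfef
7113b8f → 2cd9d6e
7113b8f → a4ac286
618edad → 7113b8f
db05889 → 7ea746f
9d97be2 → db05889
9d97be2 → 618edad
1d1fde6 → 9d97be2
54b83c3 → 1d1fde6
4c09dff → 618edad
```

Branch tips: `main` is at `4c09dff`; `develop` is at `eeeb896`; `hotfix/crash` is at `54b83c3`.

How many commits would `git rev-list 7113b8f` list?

8

Walking parent pointers from 7113b8f: reachable set = {0fe55ed, 2cd9d6e, 66aa5eb, 7113b8f, 72a57cb, 78b0ce4, a4ac286, eeeb896}.
That is 8 commits.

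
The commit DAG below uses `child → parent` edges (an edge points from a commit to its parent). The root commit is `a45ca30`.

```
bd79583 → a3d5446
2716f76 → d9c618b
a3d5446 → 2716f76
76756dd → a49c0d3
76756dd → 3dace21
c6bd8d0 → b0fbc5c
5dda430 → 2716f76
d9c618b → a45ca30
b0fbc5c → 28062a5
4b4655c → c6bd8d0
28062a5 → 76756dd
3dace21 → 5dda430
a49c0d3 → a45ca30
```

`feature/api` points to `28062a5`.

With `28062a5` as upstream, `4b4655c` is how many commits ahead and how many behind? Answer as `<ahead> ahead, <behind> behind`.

3 ahead, 0 behind

Reachable from 4b4655c: {2716f76, 28062a5, 3dace21, 4b4655c, 5dda430, 76756dd, a45ca30, a49c0d3, b0fbc5c, c6bd8d0, d9c618b}.
Reachable from 28062a5: {2716f76, 28062a5, 3dace21, 5dda430, 76756dd, a45ca30, a49c0d3, d9c618b}.
Only in 4b4655c's history (ahead): {4b4655c, b0fbc5c, c6bd8d0} — 3.
Only in 28062a5's history (behind): {} — 0.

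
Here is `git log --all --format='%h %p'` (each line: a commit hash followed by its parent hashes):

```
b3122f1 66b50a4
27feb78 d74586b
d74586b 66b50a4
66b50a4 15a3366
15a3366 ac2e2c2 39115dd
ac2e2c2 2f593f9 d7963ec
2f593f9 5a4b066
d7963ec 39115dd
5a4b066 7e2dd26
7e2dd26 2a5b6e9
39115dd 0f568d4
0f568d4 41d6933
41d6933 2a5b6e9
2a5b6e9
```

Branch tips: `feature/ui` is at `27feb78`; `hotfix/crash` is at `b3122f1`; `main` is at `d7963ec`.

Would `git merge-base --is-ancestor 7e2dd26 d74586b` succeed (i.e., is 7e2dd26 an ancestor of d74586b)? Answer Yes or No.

Yes

Ancestors of d74586b (commits reachable by following parents): {0f568d4, 15a3366, 2a5b6e9, 2f593f9, 39115dd, 41d6933, 5a4b066, 66b50a4, 7e2dd26, ac2e2c2, d74586b, d7963ec}.
7e2dd26 is in that set, so it is an ancestor of d74586b.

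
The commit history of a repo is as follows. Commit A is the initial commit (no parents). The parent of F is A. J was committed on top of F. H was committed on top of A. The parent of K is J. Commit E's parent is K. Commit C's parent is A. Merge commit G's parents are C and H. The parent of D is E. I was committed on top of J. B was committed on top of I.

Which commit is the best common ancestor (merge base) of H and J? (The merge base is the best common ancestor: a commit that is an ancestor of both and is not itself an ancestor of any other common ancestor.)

A

Ancestors of H: {A, H}.
Ancestors of J: {A, F, J}.
Common ancestors: {A}.
The only common ancestor is A, so it is the merge base.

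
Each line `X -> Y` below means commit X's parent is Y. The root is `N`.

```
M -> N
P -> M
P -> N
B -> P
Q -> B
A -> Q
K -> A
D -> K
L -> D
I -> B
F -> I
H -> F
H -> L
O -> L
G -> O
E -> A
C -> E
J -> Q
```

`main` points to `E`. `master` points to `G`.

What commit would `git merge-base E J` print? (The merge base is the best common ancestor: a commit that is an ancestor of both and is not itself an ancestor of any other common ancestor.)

Ancestors of E: {A, B, E, M, N, P, Q}.
Ancestors of J: {B, J, M, N, P, Q}.
Common ancestors: {B, M, N, P, Q}.
Among these, Q is not an ancestor of any other common ancestor — it is the merge base.

Q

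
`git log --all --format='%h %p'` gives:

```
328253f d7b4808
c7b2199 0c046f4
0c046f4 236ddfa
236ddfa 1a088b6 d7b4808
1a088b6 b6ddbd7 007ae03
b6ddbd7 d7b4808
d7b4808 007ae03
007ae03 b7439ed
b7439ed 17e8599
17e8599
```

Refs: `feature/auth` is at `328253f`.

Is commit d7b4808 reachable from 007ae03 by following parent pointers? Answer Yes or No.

Ancestors of 007ae03: {007ae03, 17e8599, b7439ed}.
d7b4808 is not in that set, so it is not an ancestor of 007ae03.

No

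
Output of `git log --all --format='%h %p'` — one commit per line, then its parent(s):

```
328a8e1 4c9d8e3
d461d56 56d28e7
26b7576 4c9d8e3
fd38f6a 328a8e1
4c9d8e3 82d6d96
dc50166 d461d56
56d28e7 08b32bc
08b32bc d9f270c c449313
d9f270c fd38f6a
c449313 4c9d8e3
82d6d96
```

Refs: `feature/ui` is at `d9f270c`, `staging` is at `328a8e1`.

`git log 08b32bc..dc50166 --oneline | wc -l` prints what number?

Reachable from dc50166: {08b32bc, 328a8e1, 4c9d8e3, 56d28e7, 82d6d96, c449313, d461d56, d9f270c, dc50166, fd38f6a}.
Reachable from 08b32bc: {08b32bc, 328a8e1, 4c9d8e3, 82d6d96, c449313, d9f270c, fd38f6a}.
In dc50166's history but not 08b32bc's: {56d28e7, d461d56, dc50166} — 3 commits.

3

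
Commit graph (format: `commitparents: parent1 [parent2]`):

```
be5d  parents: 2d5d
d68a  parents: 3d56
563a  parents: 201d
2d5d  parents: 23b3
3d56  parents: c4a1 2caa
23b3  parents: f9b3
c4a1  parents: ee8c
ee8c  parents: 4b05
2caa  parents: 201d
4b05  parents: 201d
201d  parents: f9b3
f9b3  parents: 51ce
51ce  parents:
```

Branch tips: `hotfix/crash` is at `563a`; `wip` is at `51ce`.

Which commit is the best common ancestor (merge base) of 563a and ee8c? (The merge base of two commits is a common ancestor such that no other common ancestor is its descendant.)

Ancestors of 563a: {201d, 51ce, 563a, f9b3}.
Ancestors of ee8c: {201d, 4b05, 51ce, ee8c, f9b3}.
Common ancestors: {201d, 51ce, f9b3}.
Among these, 201d is not an ancestor of any other common ancestor — it is the merge base.

201d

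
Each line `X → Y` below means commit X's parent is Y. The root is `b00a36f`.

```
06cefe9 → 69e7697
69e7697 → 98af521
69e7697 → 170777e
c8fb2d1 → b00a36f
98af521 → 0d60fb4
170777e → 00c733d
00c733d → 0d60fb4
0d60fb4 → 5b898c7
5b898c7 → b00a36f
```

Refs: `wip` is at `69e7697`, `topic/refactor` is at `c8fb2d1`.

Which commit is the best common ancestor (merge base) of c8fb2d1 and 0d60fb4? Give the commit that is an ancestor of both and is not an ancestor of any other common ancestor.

Ancestors of c8fb2d1: {b00a36f, c8fb2d1}.
Ancestors of 0d60fb4: {0d60fb4, 5b898c7, b00a36f}.
Common ancestors: {b00a36f}.
The only common ancestor is b00a36f, so it is the merge base.

b00a36f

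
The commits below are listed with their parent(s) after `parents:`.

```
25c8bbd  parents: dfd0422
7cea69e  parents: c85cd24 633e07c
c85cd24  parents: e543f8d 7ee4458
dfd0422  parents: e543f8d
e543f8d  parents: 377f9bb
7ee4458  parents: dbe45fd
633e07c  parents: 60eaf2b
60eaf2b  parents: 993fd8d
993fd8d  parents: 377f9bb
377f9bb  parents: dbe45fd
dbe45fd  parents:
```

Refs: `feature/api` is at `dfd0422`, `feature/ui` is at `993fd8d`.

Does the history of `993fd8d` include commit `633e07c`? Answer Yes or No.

Ancestors of 993fd8d: {377f9bb, 993fd8d, dbe45fd}.
633e07c is not in that set, so it is not an ancestor of 993fd8d.

No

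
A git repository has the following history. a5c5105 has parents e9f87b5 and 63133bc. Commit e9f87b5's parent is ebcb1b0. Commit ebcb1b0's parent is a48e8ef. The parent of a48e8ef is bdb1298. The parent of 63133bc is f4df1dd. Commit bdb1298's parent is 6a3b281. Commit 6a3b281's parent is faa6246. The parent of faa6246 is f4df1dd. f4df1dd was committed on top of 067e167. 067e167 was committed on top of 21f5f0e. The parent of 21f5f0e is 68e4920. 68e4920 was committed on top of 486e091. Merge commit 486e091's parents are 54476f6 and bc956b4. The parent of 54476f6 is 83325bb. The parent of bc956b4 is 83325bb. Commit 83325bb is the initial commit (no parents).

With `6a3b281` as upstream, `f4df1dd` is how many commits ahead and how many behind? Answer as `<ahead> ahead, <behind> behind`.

0 ahead, 2 behind

Reachable from f4df1dd: {067e167, 21f5f0e, 486e091, 54476f6, 68e4920, 83325bb, bc956b4, f4df1dd}.
Reachable from 6a3b281: {067e167, 21f5f0e, 486e091, 54476f6, 68e4920, 6a3b281, 83325bb, bc956b4, f4df1dd, faa6246}.
Only in f4df1dd's history (ahead): {} — 0.
Only in 6a3b281's history (behind): {6a3b281, faa6246} — 2.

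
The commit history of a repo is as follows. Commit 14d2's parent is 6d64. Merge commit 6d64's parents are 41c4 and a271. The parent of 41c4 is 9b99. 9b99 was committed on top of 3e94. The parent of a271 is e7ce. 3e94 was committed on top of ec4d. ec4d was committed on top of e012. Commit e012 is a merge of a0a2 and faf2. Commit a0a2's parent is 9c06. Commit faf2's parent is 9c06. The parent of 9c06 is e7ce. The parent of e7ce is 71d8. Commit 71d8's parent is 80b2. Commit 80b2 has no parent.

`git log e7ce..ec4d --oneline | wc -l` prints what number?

Reachable from ec4d: {71d8, 80b2, 9c06, a0a2, e012, e7ce, ec4d, faf2}.
Reachable from e7ce: {71d8, 80b2, e7ce}.
In ec4d's history but not e7ce's: {9c06, a0a2, e012, ec4d, faf2} — 5 commits.

5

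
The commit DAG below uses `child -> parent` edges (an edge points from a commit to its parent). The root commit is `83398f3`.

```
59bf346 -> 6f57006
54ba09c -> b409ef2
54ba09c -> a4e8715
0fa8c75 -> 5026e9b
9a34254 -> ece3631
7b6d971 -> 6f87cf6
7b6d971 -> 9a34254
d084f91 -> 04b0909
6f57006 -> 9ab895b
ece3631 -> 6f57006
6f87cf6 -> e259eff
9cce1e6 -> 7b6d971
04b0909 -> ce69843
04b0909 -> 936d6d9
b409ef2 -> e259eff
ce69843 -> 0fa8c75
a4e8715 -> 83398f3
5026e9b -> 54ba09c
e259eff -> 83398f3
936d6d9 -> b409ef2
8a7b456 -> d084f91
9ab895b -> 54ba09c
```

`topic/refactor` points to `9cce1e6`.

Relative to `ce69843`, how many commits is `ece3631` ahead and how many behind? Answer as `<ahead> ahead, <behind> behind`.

3 ahead, 3 behind

Reachable from ece3631: {54ba09c, 6f57006, 83398f3, 9ab895b, a4e8715, b409ef2, e259eff, ece3631}.
Reachable from ce69843: {0fa8c75, 5026e9b, 54ba09c, 83398f3, a4e8715, b409ef2, ce69843, e259eff}.
Only in ece3631's history (ahead): {6f57006, 9ab895b, ece3631} — 3.
Only in ce69843's history (behind): {0fa8c75, 5026e9b, ce69843} — 3.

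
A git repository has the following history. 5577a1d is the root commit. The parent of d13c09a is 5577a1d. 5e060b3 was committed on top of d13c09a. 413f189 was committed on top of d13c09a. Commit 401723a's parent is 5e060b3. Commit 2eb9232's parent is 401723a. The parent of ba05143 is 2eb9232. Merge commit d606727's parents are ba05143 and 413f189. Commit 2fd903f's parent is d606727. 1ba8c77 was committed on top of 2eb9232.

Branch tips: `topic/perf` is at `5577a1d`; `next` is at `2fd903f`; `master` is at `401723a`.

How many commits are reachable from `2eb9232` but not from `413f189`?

3

Reachable from 2eb9232: {2eb9232, 401723a, 5577a1d, 5e060b3, d13c09a}.
Reachable from 413f189: {413f189, 5577a1d, d13c09a}.
In 2eb9232's history but not 413f189's: {2eb9232, 401723a, 5e060b3} — 3 commits.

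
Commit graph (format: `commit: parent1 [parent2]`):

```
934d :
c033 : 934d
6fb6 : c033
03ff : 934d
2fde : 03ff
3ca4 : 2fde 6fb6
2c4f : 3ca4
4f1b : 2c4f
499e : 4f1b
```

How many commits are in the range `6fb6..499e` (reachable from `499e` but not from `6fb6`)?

Reachable from 499e: {03ff, 2c4f, 2fde, 3ca4, 499e, 4f1b, 6fb6, 934d, c033}.
Reachable from 6fb6: {6fb6, 934d, c033}.
In 499e's history but not 6fb6's: {03ff, 2c4f, 2fde, 3ca4, 499e, 4f1b} — 6 commits.

6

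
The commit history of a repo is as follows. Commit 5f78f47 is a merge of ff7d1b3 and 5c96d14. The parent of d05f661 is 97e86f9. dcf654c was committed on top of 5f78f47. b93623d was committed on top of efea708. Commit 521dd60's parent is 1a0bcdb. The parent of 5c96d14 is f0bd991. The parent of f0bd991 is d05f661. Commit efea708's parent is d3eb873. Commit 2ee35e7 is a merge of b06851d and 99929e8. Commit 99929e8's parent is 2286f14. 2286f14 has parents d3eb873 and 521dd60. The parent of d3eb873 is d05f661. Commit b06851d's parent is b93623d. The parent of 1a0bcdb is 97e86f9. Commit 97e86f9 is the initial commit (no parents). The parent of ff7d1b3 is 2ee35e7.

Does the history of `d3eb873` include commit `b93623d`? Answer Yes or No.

Ancestors of d3eb873: {97e86f9, d05f661, d3eb873}.
b93623d is not in that set, so it is not an ancestor of d3eb873.

No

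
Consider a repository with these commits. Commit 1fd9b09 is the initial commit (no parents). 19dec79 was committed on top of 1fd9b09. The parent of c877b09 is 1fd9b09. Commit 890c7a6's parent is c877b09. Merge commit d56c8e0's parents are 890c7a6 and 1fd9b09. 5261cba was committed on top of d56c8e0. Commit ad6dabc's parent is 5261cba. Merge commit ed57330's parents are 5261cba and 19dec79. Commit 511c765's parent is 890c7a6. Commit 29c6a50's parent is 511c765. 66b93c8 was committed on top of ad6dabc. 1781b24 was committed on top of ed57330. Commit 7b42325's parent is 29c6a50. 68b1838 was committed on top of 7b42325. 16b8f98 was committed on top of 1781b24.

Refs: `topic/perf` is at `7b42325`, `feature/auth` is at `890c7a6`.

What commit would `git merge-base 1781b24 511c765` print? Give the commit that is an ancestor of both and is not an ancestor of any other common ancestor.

890c7a6

Ancestors of 1781b24: {1781b24, 19dec79, 1fd9b09, 5261cba, 890c7a6, c877b09, d56c8e0, ed57330}.
Ancestors of 511c765: {1fd9b09, 511c765, 890c7a6, c877b09}.
Common ancestors: {1fd9b09, 890c7a6, c877b09}.
Among these, 890c7a6 is not an ancestor of any other common ancestor — it is the merge base.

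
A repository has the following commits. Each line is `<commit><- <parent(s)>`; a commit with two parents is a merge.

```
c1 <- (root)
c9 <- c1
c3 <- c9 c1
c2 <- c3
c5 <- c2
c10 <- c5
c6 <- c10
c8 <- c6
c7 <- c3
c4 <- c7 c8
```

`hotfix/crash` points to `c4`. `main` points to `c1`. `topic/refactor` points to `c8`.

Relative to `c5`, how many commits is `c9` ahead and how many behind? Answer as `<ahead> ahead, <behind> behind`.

Reachable from c9: {c1, c9}.
Reachable from c5: {c1, c2, c3, c5, c9}.
Only in c9's history (ahead): {} — 0.
Only in c5's history (behind): {c2, c3, c5} — 3.

0 ahead, 3 behind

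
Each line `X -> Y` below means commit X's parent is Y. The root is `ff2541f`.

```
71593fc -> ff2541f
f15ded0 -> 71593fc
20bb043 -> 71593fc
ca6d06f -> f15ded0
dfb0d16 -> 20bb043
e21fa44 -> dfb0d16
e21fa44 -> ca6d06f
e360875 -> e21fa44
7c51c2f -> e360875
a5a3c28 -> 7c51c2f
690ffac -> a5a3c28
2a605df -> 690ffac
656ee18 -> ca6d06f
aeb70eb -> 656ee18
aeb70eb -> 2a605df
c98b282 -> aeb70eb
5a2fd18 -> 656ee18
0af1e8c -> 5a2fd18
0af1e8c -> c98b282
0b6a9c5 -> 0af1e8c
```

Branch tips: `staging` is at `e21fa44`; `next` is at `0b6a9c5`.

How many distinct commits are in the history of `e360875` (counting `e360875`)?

Walking parent pointers from e360875: reachable set = {20bb043, 71593fc, ca6d06f, dfb0d16, e21fa44, e360875, f15ded0, ff2541f}.
That is 8 commits.

8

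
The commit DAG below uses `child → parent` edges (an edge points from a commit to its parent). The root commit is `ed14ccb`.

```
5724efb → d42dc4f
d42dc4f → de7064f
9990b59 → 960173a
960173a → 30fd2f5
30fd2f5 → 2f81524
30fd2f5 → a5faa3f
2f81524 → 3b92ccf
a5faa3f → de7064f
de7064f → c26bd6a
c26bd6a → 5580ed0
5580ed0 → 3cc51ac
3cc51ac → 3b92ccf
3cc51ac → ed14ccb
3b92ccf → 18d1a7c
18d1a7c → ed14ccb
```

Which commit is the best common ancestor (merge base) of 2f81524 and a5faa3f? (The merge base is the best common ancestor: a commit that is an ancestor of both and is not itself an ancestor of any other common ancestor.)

3b92ccf

Ancestors of 2f81524: {18d1a7c, 2f81524, 3b92ccf, ed14ccb}.
Ancestors of a5faa3f: {18d1a7c, 3b92ccf, 3cc51ac, 5580ed0, a5faa3f, c26bd6a, de7064f, ed14ccb}.
Common ancestors: {18d1a7c, 3b92ccf, ed14ccb}.
Among these, 3b92ccf is not an ancestor of any other common ancestor — it is the merge base.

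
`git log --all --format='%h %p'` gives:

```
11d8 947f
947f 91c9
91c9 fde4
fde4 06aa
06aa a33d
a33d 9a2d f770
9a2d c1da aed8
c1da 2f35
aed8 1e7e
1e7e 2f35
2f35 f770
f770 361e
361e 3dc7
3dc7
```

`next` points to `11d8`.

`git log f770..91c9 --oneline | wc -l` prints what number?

9

Reachable from 91c9: {06aa, 1e7e, 2f35, 361e, 3dc7, 91c9, 9a2d, a33d, aed8, c1da, f770, fde4}.
Reachable from f770: {361e, 3dc7, f770}.
In 91c9's history but not f770's: {06aa, 1e7e, 2f35, 91c9, 9a2d, a33d, aed8, c1da, fde4} — 9 commits.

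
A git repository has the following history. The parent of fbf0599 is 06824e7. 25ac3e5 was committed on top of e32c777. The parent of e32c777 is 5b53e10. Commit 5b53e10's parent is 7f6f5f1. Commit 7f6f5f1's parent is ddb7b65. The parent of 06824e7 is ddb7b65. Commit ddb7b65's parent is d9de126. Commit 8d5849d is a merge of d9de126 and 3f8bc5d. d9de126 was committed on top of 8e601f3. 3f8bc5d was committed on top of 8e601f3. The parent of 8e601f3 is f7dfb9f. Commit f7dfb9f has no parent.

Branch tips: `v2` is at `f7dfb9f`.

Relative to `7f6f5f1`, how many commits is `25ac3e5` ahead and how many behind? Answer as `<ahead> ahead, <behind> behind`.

3 ahead, 0 behind

Reachable from 25ac3e5: {25ac3e5, 5b53e10, 7f6f5f1, 8e601f3, d9de126, ddb7b65, e32c777, f7dfb9f}.
Reachable from 7f6f5f1: {7f6f5f1, 8e601f3, d9de126, ddb7b65, f7dfb9f}.
Only in 25ac3e5's history (ahead): {25ac3e5, 5b53e10, e32c777} — 3.
Only in 7f6f5f1's history (behind): {} — 0.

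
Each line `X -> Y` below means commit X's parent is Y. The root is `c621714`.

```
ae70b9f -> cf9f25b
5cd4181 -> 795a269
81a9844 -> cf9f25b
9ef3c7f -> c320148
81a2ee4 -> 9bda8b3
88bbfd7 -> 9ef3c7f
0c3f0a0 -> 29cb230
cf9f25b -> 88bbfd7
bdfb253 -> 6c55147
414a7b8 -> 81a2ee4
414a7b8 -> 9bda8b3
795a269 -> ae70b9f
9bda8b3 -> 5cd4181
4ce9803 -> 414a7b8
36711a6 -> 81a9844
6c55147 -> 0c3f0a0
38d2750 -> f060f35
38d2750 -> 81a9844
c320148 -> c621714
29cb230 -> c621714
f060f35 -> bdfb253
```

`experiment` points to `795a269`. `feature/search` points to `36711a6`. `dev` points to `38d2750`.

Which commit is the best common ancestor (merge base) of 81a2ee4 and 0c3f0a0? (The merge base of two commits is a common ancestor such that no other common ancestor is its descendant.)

c621714

Ancestors of 81a2ee4: {5cd4181, 795a269, 81a2ee4, 88bbfd7, 9bda8b3, 9ef3c7f, ae70b9f, c320148, c621714, cf9f25b}.
Ancestors of 0c3f0a0: {0c3f0a0, 29cb230, c621714}.
Common ancestors: {c621714}.
The only common ancestor is c621714, so it is the merge base.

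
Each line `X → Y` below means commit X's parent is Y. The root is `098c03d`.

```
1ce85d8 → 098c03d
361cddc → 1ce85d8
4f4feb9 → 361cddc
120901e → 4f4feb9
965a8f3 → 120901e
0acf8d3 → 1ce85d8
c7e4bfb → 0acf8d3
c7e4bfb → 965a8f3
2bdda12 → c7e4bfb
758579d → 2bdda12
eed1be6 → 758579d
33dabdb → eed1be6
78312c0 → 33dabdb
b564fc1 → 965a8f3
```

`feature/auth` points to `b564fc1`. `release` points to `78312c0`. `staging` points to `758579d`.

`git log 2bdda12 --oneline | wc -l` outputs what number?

9

Walking parent pointers from 2bdda12: reachable set = {098c03d, 0acf8d3, 120901e, 1ce85d8, 2bdda12, 361cddc, 4f4feb9, 965a8f3, c7e4bfb}.
That is 9 commits.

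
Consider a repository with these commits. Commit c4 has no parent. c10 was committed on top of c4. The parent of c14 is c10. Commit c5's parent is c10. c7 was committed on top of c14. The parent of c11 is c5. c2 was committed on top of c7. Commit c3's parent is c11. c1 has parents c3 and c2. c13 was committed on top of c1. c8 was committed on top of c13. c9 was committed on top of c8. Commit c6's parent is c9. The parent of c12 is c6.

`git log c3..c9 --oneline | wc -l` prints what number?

Reachable from c9: {c1, c10, c11, c13, c14, c2, c3, c4, c5, c7, c8, c9}.
Reachable from c3: {c10, c11, c3, c4, c5}.
In c9's history but not c3's: {c1, c13, c14, c2, c7, c8, c9} — 7 commits.

7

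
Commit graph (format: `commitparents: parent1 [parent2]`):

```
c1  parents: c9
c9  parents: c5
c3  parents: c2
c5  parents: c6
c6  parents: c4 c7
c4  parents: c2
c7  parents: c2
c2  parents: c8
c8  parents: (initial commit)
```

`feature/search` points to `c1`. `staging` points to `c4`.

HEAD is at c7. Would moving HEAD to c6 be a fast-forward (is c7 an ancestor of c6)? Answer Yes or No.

A fast-forward from c7 to c6 is possible iff c7 is an ancestor of c6.
Ancestors of c6: {c2, c4, c6, c7, c8}.
c7 is among them, so fast-forward is possible.

Yes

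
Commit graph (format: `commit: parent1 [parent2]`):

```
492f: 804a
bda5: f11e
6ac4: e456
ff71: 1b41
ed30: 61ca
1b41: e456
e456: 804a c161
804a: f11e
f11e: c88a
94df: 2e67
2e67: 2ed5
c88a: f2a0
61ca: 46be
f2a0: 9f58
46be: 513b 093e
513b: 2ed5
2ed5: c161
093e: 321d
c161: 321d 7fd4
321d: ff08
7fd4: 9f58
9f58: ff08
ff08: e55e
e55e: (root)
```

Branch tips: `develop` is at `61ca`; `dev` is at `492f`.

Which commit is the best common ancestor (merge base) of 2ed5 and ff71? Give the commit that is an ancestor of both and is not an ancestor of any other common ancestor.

Ancestors of 2ed5: {2ed5, 321d, 7fd4, 9f58, c161, e55e, ff08}.
Ancestors of ff71: {1b41, 321d, 7fd4, 804a, 9f58, c161, c88a, e456, e55e, f11e, f2a0, ff08, ff71}.
Common ancestors: {321d, 7fd4, 9f58, c161, e55e, ff08}.
Among these, c161 is not an ancestor of any other common ancestor — it is the merge base.

c161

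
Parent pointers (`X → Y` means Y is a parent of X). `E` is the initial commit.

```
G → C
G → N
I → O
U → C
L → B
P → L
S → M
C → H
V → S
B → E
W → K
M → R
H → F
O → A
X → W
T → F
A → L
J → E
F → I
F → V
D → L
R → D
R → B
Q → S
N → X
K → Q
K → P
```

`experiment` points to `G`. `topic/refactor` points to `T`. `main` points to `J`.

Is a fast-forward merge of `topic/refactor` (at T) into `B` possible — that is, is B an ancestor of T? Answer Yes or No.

Yes

A fast-forward from B to T is possible iff B is an ancestor of T.
Ancestors of T: {A, B, D, E, F, I, L, M, O, R, S, T, V}.
B is among them, so fast-forward is possible.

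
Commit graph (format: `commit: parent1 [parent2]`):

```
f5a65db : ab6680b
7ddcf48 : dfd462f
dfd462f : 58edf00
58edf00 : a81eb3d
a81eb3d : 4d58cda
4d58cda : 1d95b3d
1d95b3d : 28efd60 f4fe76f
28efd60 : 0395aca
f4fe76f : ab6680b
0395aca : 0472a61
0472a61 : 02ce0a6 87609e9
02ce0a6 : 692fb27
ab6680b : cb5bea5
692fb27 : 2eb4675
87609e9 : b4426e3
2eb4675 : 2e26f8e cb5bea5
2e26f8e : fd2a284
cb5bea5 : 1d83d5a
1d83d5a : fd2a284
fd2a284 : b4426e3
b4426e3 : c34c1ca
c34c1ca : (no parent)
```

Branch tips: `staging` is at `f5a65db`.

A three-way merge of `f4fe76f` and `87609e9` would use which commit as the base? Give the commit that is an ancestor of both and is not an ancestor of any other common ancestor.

b4426e3

Ancestors of f4fe76f: {1d83d5a, ab6680b, b4426e3, c34c1ca, cb5bea5, f4fe76f, fd2a284}.
Ancestors of 87609e9: {87609e9, b4426e3, c34c1ca}.
Common ancestors: {b4426e3, c34c1ca}.
Among these, b4426e3 is not an ancestor of any other common ancestor — it is the merge base.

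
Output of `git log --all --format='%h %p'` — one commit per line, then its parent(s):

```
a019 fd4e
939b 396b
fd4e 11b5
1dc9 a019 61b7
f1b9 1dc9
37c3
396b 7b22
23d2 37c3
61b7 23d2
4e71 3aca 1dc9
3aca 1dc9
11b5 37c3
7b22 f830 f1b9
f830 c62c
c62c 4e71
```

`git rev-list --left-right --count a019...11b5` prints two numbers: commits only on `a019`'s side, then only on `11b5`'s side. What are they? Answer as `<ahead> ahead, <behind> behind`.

Reachable from a019: {11b5, 37c3, a019, fd4e}.
Reachable from 11b5: {11b5, 37c3}.
Only in a019's history (ahead): {a019, fd4e} — 2.
Only in 11b5's history (behind): {} — 0.

2 ahead, 0 behind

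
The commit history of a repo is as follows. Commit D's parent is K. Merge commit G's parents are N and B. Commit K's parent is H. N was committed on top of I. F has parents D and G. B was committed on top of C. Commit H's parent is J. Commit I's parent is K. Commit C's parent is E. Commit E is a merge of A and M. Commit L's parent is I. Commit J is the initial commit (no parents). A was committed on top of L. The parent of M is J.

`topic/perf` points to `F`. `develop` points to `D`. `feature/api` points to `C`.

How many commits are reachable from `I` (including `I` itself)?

4

Walking parent pointers from I: reachable set = {H, I, J, K}.
That is 4 commits.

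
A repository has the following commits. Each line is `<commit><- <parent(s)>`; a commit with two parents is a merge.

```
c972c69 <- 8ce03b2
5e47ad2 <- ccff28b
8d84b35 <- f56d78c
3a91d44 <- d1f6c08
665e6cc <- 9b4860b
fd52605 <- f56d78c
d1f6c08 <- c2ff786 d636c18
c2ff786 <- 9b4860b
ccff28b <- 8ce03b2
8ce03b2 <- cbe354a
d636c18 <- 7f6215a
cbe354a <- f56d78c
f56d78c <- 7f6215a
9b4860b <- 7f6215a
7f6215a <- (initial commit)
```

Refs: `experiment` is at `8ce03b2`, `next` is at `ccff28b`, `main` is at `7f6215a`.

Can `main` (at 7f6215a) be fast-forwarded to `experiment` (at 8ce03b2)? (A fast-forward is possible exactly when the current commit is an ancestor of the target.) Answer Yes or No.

A fast-forward from 7f6215a to 8ce03b2 is possible iff 7f6215a is an ancestor of 8ce03b2.
Ancestors of 8ce03b2: {7f6215a, 8ce03b2, cbe354a, f56d78c}.
7f6215a is among them, so fast-forward is possible.

Yes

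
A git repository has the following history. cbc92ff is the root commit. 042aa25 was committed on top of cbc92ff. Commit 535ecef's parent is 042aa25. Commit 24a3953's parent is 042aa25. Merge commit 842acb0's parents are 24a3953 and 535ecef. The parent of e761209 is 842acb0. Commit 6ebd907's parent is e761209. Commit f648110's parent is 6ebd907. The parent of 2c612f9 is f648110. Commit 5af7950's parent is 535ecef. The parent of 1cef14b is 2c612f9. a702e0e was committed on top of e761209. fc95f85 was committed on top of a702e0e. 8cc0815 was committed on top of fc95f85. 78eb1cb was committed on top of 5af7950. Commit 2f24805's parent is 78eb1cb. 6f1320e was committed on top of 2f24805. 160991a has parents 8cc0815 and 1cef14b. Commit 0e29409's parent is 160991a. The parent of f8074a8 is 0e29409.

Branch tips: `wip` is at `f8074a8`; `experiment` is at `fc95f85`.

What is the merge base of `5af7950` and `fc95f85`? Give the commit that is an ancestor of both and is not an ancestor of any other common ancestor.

Ancestors of 5af7950: {042aa25, 535ecef, 5af7950, cbc92ff}.
Ancestors of fc95f85: {042aa25, 24a3953, 535ecef, 842acb0, a702e0e, cbc92ff, e761209, fc95f85}.
Common ancestors: {042aa25, 535ecef, cbc92ff}.
Among these, 535ecef is not an ancestor of any other common ancestor — it is the merge base.

535ecef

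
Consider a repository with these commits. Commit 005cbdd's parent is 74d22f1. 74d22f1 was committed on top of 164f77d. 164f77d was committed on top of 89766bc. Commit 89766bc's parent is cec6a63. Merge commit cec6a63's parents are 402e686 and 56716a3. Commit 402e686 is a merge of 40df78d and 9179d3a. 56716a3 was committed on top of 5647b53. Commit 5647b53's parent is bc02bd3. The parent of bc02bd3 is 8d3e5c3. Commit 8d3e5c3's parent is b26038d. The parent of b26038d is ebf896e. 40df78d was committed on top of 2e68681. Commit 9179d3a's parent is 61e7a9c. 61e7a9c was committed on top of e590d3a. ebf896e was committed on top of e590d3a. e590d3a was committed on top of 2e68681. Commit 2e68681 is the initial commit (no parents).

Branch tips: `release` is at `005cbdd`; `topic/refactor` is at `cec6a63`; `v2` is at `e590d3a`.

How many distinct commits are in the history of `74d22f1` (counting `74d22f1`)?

16

Walking parent pointers from 74d22f1: reachable set = {164f77d, 2e68681, 402e686, 40df78d, 5647b53, 56716a3, 61e7a9c, 74d22f1, 89766bc, 8d3e5c3, 9179d3a, b26038d, bc02bd3, cec6a63, e590d3a, ebf896e}.
That is 16 commits.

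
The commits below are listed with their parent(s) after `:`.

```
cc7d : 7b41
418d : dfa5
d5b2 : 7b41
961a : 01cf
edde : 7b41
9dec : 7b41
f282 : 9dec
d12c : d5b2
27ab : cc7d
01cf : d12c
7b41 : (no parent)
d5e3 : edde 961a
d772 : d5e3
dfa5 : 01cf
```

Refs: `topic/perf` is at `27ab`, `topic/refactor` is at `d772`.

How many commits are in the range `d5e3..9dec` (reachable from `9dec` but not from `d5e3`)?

1

Reachable from 9dec: {7b41, 9dec}.
Reachable from d5e3: {01cf, 7b41, 961a, d12c, d5b2, d5e3, edde}.
In 9dec's history but not d5e3's: {9dec} — 1 commit.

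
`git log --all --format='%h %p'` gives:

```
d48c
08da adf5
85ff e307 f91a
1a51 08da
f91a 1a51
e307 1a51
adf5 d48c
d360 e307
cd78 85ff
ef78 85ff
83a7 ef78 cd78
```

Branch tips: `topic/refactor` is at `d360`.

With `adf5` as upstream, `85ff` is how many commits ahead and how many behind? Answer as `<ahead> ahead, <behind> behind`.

Reachable from 85ff: {08da, 1a51, 85ff, adf5, d48c, e307, f91a}.
Reachable from adf5: {adf5, d48c}.
Only in 85ff's history (ahead): {08da, 1a51, 85ff, e307, f91a} — 5.
Only in adf5's history (behind): {} — 0.

5 ahead, 0 behind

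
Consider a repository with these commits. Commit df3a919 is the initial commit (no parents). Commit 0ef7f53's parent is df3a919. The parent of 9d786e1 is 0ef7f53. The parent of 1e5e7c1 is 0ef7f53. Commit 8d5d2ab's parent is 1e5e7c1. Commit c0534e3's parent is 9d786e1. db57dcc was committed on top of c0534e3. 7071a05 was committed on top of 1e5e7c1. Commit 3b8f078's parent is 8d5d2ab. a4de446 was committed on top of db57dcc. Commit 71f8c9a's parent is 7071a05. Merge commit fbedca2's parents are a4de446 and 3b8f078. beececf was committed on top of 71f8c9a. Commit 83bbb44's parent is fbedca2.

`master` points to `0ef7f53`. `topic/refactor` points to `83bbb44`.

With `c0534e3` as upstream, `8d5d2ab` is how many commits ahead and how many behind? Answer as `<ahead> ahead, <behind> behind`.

2 ahead, 2 behind

Reachable from 8d5d2ab: {0ef7f53, 1e5e7c1, 8d5d2ab, df3a919}.
Reachable from c0534e3: {0ef7f53, 9d786e1, c0534e3, df3a919}.
Only in 8d5d2ab's history (ahead): {1e5e7c1, 8d5d2ab} — 2.
Only in c0534e3's history (behind): {9d786e1, c0534e3} — 2.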